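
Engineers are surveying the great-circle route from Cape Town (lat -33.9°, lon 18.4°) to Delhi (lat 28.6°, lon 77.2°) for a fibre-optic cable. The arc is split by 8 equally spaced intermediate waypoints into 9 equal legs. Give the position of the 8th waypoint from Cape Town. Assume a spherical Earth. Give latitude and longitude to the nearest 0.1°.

≈ lat 21.9°, lon 70.1°

Write both endpoints as unit vectors p₁, p₂ with components (cos φ cos λ, cos φ sin λ, sin φ).
The central angle between the endpoints is δ = arccos(p₁·p₂) ≈ 1.460 rad (83.7°).
Interpolate at f = 8/9 with slerp weights a = sin((1−f)δ)/sin δ ≈ 0.163, b = sin(fδ)/sin δ ≈ 0.969.
p = a·p₁ + b·p₂ ≈ (0.316, 0.872, 0.373); φ = arcsin(p_z) ≈ 21.91°, λ = atan2(p_y, p_x) ≈ 70.06°.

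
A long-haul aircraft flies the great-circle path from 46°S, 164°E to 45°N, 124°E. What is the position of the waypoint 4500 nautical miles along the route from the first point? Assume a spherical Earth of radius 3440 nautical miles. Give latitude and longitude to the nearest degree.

From cos δ = sin φ₁ sin φ₂ + cos φ₁ cos φ₂ cos Δλ, the central angle is δ ≈ 1.704 rad (97.6°). The total great-circle distance is δ·R ≈ 1.704 × 3440 ≈ 5860 nmi, so the target fraction is f = 4500/5860 ≈ 0.768.
Interpolate at f ≈ 0.768 with slerp weights a = sin((1−f)δ)/sin δ ≈ 0.389, b = sin(fδ)/sin δ ≈ 0.974.
p = a·p₁ + b·p₂ ≈ (-0.645, 0.646, 0.409); φ = arcsin(p_z) ≈ 24.17°, λ = atan2(p_y, p_x) ≈ 134.96°.

≈ 24°N, 135°E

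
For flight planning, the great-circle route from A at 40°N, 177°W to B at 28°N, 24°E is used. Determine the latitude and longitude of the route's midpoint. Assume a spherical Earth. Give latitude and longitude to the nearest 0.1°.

≈ 73.9°N, 82.6°E

Convert each endpoint to a unit vector on the sphere (x = cos φ cos λ, y = cos φ sin λ, z = sin φ).
The central angle between the endpoints is δ = arccos(p₁·p₂) ≈ 1.907 rad (109.2°).
Interpolate at f = 1/2 with slerp weights a = sin((1−f)δ)/sin δ ≈ 0.864, b = sin(fδ)/sin δ ≈ 0.864.
p = a·p₁ + b·p₂ ≈ (0.036, 0.276, 0.961); φ = arcsin(p_z) ≈ 73.87°, λ = atan2(p_y, p_x) ≈ 82.57°.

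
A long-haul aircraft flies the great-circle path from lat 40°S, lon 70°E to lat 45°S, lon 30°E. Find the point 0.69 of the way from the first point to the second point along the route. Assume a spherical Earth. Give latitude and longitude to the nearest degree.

≈ lat 45°S, lon 43°E

Convert each endpoint to a unit vector on the sphere (x = cos φ cos λ, y = cos φ sin λ, z = sin φ).
The central angle between the endpoints is δ = arccos(p₁·p₂) ≈ 0.517 rad (29.6°).
Interpolate at f = 0.69 with slerp weights a = sin((1−f)δ)/sin δ ≈ 0.323, b = sin(fδ)/sin δ ≈ 0.706.
p = a·p₁ + b·p₂ ≈ (0.517, 0.482, -0.707); φ = arcsin(p_z) ≈ -45.00°, λ = atan2(p_y, p_x) ≈ 42.99°.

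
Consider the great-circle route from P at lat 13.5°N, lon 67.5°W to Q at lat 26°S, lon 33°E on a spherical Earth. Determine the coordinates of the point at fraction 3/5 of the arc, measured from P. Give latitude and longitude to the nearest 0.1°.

Write both endpoints as unit vectors p₁, p₂ with components (cos φ cos λ, cos φ sin λ, sin φ).
The central angle between the endpoints is δ = arccos(p₁·p₂) ≈ 1.835 rad (105.2°).
Interpolate at f = 3/5 with slerp weights a = sin((1−f)δ)/sin δ ≈ 0.694, b = sin(fδ)/sin δ ≈ 0.924.
p = a·p₁ + b·p₂ ≈ (0.955, -0.171, -0.243); φ = arcsin(p_z) ≈ -14.06°, λ = atan2(p_y, p_x) ≈ -10.17°.

≈ lat 14.1°S, lon 10.2°W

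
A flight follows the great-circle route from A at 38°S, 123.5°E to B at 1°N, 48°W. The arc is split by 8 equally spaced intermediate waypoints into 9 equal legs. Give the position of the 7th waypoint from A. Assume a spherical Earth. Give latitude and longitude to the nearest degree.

Convert each endpoint to a unit vector on the sphere (x = cos φ cos λ, y = cos φ sin λ, z = sin φ).
The central angle between the endpoints is δ = arccos(p₁·p₂) ≈ 2.482 rad (142.2°).
Interpolate at f = 7/9 with slerp weights a = sin((1−f)δ)/sin δ ≈ 0.855, b = sin(fδ)/sin δ ≈ 1.527.
p = a·p₁ + b·p₂ ≈ (0.650, -0.573, -0.499); φ = arcsin(p_z) ≈ -29.96°, λ = atan2(p_y, p_x) ≈ -41.40°.

≈ 30°S, 41°W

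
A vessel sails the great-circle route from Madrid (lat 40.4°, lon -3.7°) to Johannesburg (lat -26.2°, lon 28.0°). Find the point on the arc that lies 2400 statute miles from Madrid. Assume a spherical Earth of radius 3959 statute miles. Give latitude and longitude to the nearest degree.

≈ lat 9°, lon 13°

The haversine formula gives a central angle δ ≈ 1.271 rad (72.8°) between the endpoints. The total great-circle distance is δ·R ≈ 1.271 × 3959 ≈ 5032 mi, so the target fraction is f = 2400/5032 ≈ 0.477.
Interpolate at f ≈ 0.477 with slerp weights a = sin((1−f)δ)/sin δ ≈ 0.646, b = sin(fδ)/sin δ ≈ 0.596.
p = a·p₁ + b·p₂ ≈ (0.963, 0.219, 0.155); φ = arcsin(p_z) ≈ 8.93°, λ = atan2(p_y, p_x) ≈ 12.84°.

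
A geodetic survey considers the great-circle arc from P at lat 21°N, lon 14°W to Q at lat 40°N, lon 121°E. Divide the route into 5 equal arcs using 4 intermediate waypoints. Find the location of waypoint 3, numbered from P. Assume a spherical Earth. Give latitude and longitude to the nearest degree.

≈ lat 58°N, lon 59°E

Write both endpoints as unit vectors p₁, p₂ with components (cos φ cos λ, cos φ sin λ, sin φ).
The central angle between the endpoints is δ = arccos(p₁·p₂) ≈ 1.850 rad (106.0°).
Interpolate at f = 3/5 with slerp weights a = sin((1−f)δ)/sin δ ≈ 0.701, b = sin(fδ)/sin δ ≈ 0.932.
p = a·p₁ + b·p₂ ≈ (0.268, 0.453, 0.850); φ = arcsin(p_z) ≈ 58.23°, λ = atan2(p_y, p_x) ≈ 59.44°.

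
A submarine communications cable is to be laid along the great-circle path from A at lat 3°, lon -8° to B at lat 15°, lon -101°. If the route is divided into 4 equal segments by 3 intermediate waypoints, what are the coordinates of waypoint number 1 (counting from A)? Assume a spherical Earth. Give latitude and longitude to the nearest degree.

The haversine formula gives a central angle δ ≈ 1.608 rad (92.1°) between the endpoints.
Interpolate at f = 1/4 with slerp weights a = sin((1−f)δ)/sin δ ≈ 0.935, b = sin(fδ)/sin δ ≈ 0.391.
p = a·p₁ + b·p₂ ≈ (0.852, -0.501, 0.150); φ = arcsin(p_z) ≈ 8.64°, λ = atan2(p_y, p_x) ≈ -30.45°.

≈ lat 9°, lon -30°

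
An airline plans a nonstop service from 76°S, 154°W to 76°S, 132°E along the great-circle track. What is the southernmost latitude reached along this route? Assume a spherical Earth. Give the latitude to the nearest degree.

The great circle lies in the plane with unit normal n̂ = (p₁ × p₂)/|p₁ × p₂|.
Here n̂_z ≈ -0.195; the vertex latitude is φ_max = arccos|n̂_z| ≈ 78.7°.
Check via Clairaut: cos φ_max = |cos φ₁| · sin C = cos(76.0°)·sin(126.2°) ≈ 0.195, again giving ≈ 78.7°.

≈ 79°S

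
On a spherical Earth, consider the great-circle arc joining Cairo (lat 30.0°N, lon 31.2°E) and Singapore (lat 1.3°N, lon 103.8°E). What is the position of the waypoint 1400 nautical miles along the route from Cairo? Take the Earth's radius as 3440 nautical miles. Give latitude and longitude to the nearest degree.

≈ lat 24°N, lon 57°E

Convert each endpoint to a unit vector on the sphere (x = cos φ cos λ, y = cos φ sin λ, z = sin φ).
The central angle between the endpoints is δ = arccos(p₁·p₂) ≈ 1.297 rad (74.3°). The total great-circle distance is δ·R ≈ 1.297 × 3440 ≈ 4462 nmi, so the target fraction is f = 1400/4462 ≈ 0.314.
Interpolate at f ≈ 0.314 with slerp weights a = sin((1−f)δ)/sin δ ≈ 0.807, b = sin(fδ)/sin δ ≈ 0.411.
p = a·p₁ + b·p₂ ≈ (0.500, 0.761, 0.413); φ = arcsin(p_z) ≈ 24.39°, λ = atan2(p_y, p_x) ≈ 56.71°.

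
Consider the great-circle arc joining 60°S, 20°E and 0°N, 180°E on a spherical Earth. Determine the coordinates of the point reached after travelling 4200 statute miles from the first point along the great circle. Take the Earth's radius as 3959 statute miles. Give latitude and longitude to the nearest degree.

The haversine formula gives a central angle δ ≈ 2.060 rad (118.0°) between the endpoints. The total great-circle distance is δ·R ≈ 2.060 × 3959 ≈ 8155 mi, so the target fraction is f = 4200/8155 ≈ 0.515.
Interpolate at f ≈ 0.515 with slerp weights a = sin((1−f)δ)/sin δ ≈ 0.953, b = sin(fδ)/sin δ ≈ 0.989.
p = a·p₁ + b·p₂ ≈ (-0.541, 0.163, -0.825); φ = arcsin(p_z) ≈ -55.59°, λ = atan2(p_y, p_x) ≈ 163.24°.

≈ 56°S, 163°E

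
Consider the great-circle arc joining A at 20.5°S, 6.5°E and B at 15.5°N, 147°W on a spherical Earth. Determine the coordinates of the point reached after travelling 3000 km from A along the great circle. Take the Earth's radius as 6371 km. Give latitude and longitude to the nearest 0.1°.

≈ 21.3°S, 22.4°W

Write both endpoints as unit vectors p₁, p₂ with components (cos φ cos λ, cos φ sin λ, sin φ).
The central angle between the endpoints is δ = arccos(p₁·p₂) ≈ 2.694 rad (154.3°). The total great-circle distance is δ·R ≈ 2.694 × 6371 ≈ 17162 km, so the target fraction is f = 3000/17162 ≈ 0.175.
Interpolate at f ≈ 0.175 with slerp weights a = sin((1−f)δ)/sin δ ≈ 1.835, b = sin(fδ)/sin δ ≈ 1.048.
p = a·p₁ + b·p₂ ≈ (0.862, -0.355, -0.363); φ = arcsin(p_z) ≈ -21.27°, λ = atan2(p_y, p_x) ≈ -22.41°.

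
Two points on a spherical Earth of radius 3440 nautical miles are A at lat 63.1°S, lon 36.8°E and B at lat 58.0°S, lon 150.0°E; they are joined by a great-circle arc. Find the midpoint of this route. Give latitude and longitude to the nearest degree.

≈ lat 73°S, lon 100°E

Write both endpoints as unit vectors p₁, p₂ with components (cos φ cos λ, cos φ sin λ, sin φ).
The central angle between the endpoints is δ = arccos(p₁·p₂) ≈ 0.848 rad (48.6°).
Interpolate at f = 1/2 with slerp weights a = sin((1−f)δ)/sin δ ≈ 0.549, b = sin(fδ)/sin δ ≈ 0.549.
p = a·p₁ + b·p₂ ≈ (-0.053, 0.294, -0.954); φ = arcsin(p_z) ≈ -72.62°, λ = atan2(p_y, p_x) ≈ 100.22°.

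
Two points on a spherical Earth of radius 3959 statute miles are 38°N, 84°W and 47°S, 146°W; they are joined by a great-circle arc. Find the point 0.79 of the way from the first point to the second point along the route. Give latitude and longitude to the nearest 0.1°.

Convert each endpoint to a unit vector on the sphere (x = cos φ cos λ, y = cos φ sin λ, z = sin φ).
The central angle between the endpoints is δ = arccos(p₁·p₂) ≈ 1.770 rad (101.4°).
Interpolate at f = 0.79 with slerp weights a = sin((1−f)δ)/sin δ ≈ 0.371, b = sin(fδ)/sin δ ≈ 1.005.
p = a·p₁ + b·p₂ ≈ (-0.538, -0.674, -0.507); φ = arcsin(p_z) ≈ -30.46°, λ = atan2(p_y, p_x) ≈ -128.60°.

≈ 30.5°S, 128.6°W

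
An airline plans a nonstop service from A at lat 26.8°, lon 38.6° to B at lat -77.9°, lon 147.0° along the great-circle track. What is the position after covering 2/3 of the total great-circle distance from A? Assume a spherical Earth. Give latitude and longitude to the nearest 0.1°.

≈ lat -51.0°, lon 59.7°

Write both endpoints as unit vectors p₁, p₂ with components (cos φ cos λ, cos φ sin λ, sin φ).
The central angle between the endpoints is δ = arccos(p₁·p₂) ≈ 2.094 rad (120.0°).
Interpolate at f = 2/3 with slerp weights a = sin((1−f)δ)/sin δ ≈ 0.742, b = sin(fδ)/sin δ ≈ 1.137.
p = a·p₁ + b·p₂ ≈ (0.318, 0.543, -0.777); φ = arcsin(p_z) ≈ -51.00°, λ = atan2(p_y, p_x) ≈ 59.66°.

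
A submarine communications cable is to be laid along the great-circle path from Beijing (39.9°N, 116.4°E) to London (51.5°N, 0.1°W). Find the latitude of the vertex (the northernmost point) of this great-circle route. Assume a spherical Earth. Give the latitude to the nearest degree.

≈ 63°N

The great circle lies in the plane with unit normal n̂ = (p₁ × p₂)/|p₁ × p₂|.
Here n̂_z ≈ -0.446; the vertex latitude is φ_max = arccos|n̂_z| ≈ 63.5°.
Check via Clairaut: cos φ_max = |cos φ₁| · sin C = cos(39.9°)·sin(35.6°) ≈ 0.446, again giving ≈ 63.5°.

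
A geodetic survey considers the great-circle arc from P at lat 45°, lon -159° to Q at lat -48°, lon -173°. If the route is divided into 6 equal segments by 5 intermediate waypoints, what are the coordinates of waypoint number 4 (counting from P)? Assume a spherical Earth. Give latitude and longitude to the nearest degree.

Convert each endpoint to a unit vector on the sphere (x = cos φ cos λ, y = cos φ sin λ, z = sin φ).
The central angle between the endpoints is δ = arccos(p₁·p₂) ≈ 1.637 rad (93.8°).
Interpolate at f = 4/6 with slerp weights a = sin((1−f)δ)/sin δ ≈ 0.520, b = sin(fδ)/sin δ ≈ 0.889.
p = a·p₁ + b·p₂ ≈ (-0.934, -0.204, -0.293); φ = arcsin(p_z) ≈ -17.04°, λ = atan2(p_y, p_x) ≈ -167.66°.

≈ lat -17°, lon -168°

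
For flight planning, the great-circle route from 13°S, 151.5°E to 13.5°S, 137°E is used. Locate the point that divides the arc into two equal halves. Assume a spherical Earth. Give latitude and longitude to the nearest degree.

Write both endpoints as unit vectors p₁, p₂ with components (cos φ cos λ, cos φ sin λ, sin φ).
The central angle between the endpoints is δ = arccos(p₁·p₂) ≈ 0.246 rad (14.1°).
Interpolate at f = 1/2 with slerp weights a = sin((1−f)δ)/sin δ ≈ 0.504, b = sin(fδ)/sin δ ≈ 0.504.
p = a·p₁ + b·p₂ ≈ (-0.790, 0.568, -0.231); φ = arcsin(p_z) ≈ -13.35°, λ = atan2(p_y, p_x) ≈ 144.26°.

≈ 13°S, 144°E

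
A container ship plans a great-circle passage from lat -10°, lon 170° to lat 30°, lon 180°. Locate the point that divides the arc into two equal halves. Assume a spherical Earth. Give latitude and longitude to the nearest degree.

≈ lat 10°, lon 175°

The haversine formula gives a central angle δ ≈ 0.718 rad (41.1°) between the endpoints.
Interpolate at f = 1/2 with slerp weights a = sin((1−f)δ)/sin δ ≈ 0.534, b = sin(fδ)/sin δ ≈ 0.534.
p = a·p₁ + b·p₂ ≈ (-0.980, 0.091, 0.174); φ = arcsin(p_z) ≈ 10.04°, λ = atan2(p_y, p_x) ≈ 174.68°.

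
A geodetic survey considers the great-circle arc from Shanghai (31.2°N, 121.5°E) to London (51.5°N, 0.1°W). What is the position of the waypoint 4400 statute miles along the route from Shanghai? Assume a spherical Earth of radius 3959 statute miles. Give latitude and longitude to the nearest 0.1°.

Write both endpoints as unit vectors p₁, p₂ with components (cos φ cos λ, cos φ sin λ, sin φ).
The central angle between the endpoints is δ = arccos(p₁·p₂) ≈ 1.444 rad (82.7°). The total great-circle distance is δ·R ≈ 1.444 × 3959 ≈ 5717 mi, so the target fraction is f = 4400/5717 ≈ 0.770.
Interpolate at f ≈ 0.770 with slerp weights a = sin((1−f)δ)/sin δ ≈ 0.329, b = sin(fδ)/sin δ ≈ 0.904.
p = a·p₁ + b·p₂ ≈ (0.415, 0.239, 0.878); φ = arcsin(p_z) ≈ 61.36°, λ = atan2(p_y, p_x) ≈ 29.93°.

≈ 61.4°N, 29.9°E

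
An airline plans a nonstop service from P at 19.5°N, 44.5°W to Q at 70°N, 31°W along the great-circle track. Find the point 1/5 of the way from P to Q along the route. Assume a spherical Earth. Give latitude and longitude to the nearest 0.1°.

≈ 29.7°N, 43.3°W

Convert each endpoint to a unit vector on the sphere (x = cos φ cos λ, y = cos φ sin λ, z = sin φ).
The central angle between the endpoints is δ = arccos(p₁·p₂) ≈ 0.893 rad (51.2°).
Interpolate at f = 1/5 with slerp weights a = sin((1−f)δ)/sin δ ≈ 0.841, b = sin(fδ)/sin δ ≈ 0.228.
p = a·p₁ + b·p₂ ≈ (0.632, -0.596, 0.495); φ = arcsin(p_z) ≈ 29.67°, λ = atan2(p_y, p_x) ≈ -43.30°.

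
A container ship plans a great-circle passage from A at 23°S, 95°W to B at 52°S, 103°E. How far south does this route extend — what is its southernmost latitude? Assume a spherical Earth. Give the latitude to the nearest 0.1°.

The great circle lies in the plane with unit normal n̂ = (p₁ × p₂)/|p₁ × p₂|.
Here n̂_z ≈ -0.180; the vertex latitude is φ_max = arccos|n̂_z| ≈ 79.6°.
Check via Clairaut: cos φ_max = |cos φ₁| · sin C = cos(23.0°)·sin(168.7°) ≈ 0.180, again giving ≈ 79.6°.

≈ 79.6°S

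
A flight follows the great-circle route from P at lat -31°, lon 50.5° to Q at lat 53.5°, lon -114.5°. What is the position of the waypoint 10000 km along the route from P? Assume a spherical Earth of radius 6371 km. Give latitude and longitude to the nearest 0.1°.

From cos δ = sin φ₁ sin φ₂ + cos φ₁ cos φ₂ cos Δλ, the central angle is δ ≈ 2.706 rad (155.0°). The total great-circle distance is δ·R ≈ 2.706 × 6371 ≈ 17238 km, so the target fraction is f = 10000/17238 ≈ 0.580.
Interpolate at f ≈ 0.580 with slerp weights a = sin((1−f)δ)/sin δ ≈ 2.148, b = sin(fδ)/sin δ ≈ 2.369.
p = a·p₁ + b·p₂ ≈ (0.587, 0.139, 0.798); φ = arcsin(p_z) ≈ 52.90°, λ = atan2(p_y, p_x) ≈ 13.31°.

≈ lat 52.9°, lon 13.3°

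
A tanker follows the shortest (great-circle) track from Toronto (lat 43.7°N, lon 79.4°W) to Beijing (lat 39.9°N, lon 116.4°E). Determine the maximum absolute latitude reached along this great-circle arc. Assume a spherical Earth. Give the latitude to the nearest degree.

≈ 81°N

The great circle lies in the plane with unit normal n̂ = (p₁ × p₂)/|p₁ × p₂|.
Here n̂_z ≈ -0.152; the vertex latitude is φ_max = arccos|n̂_z| ≈ 81.3°.
Check via Clairaut: cos φ_max = |cos φ₁| · sin C = cos(43.7°)·sin(12.1°) ≈ 0.152, again giving ≈ 81.3°.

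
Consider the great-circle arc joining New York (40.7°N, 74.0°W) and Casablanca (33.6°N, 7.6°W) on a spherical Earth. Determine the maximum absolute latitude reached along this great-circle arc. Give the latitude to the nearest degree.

The great circle lies in the plane with unit normal n̂ = (p₁ × p₂)/|p₁ × p₂|.
Here n̂_z ≈ +0.733; the vertex latitude is φ_max = arccos|n̂_z| ≈ 42.9°.

≈ 43°N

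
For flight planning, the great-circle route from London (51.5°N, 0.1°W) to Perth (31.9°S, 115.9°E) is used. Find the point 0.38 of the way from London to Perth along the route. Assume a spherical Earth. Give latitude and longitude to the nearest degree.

≈ (29°N, 60°E)

Convert each endpoint to a unit vector on the sphere (x = cos φ cos λ, y = cos φ sin λ, z = sin φ).
The central angle between the endpoints is δ = arccos(p₁·p₂) ≈ 2.272 rad (130.2°).
Interpolate at f = 0.38 with slerp weights a = sin((1−f)δ)/sin δ ≈ 1.292, b = sin(fδ)/sin δ ≈ 0.995.
p = a·p₁ + b·p₂ ≈ (0.435, 0.758, 0.485); φ = arcsin(p_z) ≈ 29.03°, λ = atan2(p_y, p_x) ≈ 60.15°.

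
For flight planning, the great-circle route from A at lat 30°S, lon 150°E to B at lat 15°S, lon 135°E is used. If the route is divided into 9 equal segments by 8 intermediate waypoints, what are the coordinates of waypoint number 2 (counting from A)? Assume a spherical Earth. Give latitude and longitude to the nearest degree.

Write both endpoints as unit vectors p₁, p₂ with components (cos φ cos λ, cos φ sin λ, sin φ).
The central angle between the endpoints is δ = arccos(p₁·p₂) ≈ 0.356 rad (20.4°).
Interpolate at f = 2/9 with slerp weights a = sin((1−f)δ)/sin δ ≈ 0.784, b = sin(fδ)/sin δ ≈ 0.227.
p = a·p₁ + b·p₂ ≈ (-0.743, 0.494, -0.451); φ = arcsin(p_z) ≈ -26.80°, λ = atan2(p_y, p_x) ≈ 146.36°.

≈ lat 27°S, lon 146°E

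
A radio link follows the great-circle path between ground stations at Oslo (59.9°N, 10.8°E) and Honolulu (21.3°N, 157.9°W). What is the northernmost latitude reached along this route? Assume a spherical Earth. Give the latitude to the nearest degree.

The great circle lies in the plane with unit normal n̂ = (p₁ × p₂)/|p₁ × p₂|.
Here n̂_z ≈ -0.093; the vertex latitude is φ_max = arccos|n̂_z| ≈ 84.7°.
Check via Clairaut: cos φ_max = |cos φ₁| · sin C = cos(59.9°)·sin(10.6°) ≈ 0.093, again giving ≈ 84.7°.

≈ 85°N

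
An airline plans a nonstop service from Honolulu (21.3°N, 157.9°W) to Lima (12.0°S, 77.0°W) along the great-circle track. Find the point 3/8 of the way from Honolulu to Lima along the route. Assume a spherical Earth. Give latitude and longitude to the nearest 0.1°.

≈ 10.5°N, 126.2°W

The haversine formula gives a central angle δ ≈ 1.502 rad (86.1°) between the endpoints.
Interpolate at f = 3/8 with slerp weights a = sin((1−f)δ)/sin δ ≈ 0.809, b = sin(fδ)/sin δ ≈ 0.535.
p = a·p₁ + b·p₂ ≈ (-0.580, -0.794, 0.183); φ = arcsin(p_z) ≈ 10.52°, λ = atan2(p_y, p_x) ≈ -126.18°.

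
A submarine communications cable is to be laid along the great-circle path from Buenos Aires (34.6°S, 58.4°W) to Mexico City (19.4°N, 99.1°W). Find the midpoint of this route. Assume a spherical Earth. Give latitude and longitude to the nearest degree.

≈ (8°S, 80°W)

Convert each endpoint to a unit vector on the sphere (x = cos φ cos λ, y = cos φ sin λ, z = sin φ).
The central angle between the endpoints is δ = arccos(p₁·p₂) ≈ 1.159 rad (66.4°).
Interpolate at f = 1/2 with slerp weights a = sin((1−f)δ)/sin δ ≈ 0.598, b = sin(fδ)/sin δ ≈ 0.598.
p = a·p₁ + b·p₂ ≈ (0.169, -0.976, -0.141); φ = arcsin(p_z) ≈ -8.10°, λ = atan2(p_y, p_x) ≈ -80.19°.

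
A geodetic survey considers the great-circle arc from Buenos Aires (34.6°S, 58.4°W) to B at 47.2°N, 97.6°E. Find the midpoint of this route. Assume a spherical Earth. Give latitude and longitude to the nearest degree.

Write both endpoints as unit vectors p₁, p₂ with components (cos φ cos λ, cos φ sin λ, sin φ).
The central angle between the endpoints is δ = arccos(p₁·p₂) ≈ 2.759 rad (158.1°).
Interpolate at f = 1/2 with slerp weights a = sin((1−f)δ)/sin δ ≈ 2.627, b = sin(fδ)/sin δ ≈ 2.627.
p = a·p₁ + b·p₂ ≈ (0.897, -0.073, 0.436); φ = arcsin(p_z) ≈ 25.84°, λ = atan2(p_y, p_x) ≈ -4.62°.

≈ 26°N, 5°W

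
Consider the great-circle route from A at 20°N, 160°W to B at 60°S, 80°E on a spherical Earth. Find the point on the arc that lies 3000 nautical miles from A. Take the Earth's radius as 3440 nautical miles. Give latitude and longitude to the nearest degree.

≈ 23°S, 175°E

Convert each endpoint to a unit vector on the sphere (x = cos φ cos λ, y = cos φ sin λ, z = sin φ).
The central angle between the endpoints is δ = arccos(p₁·p₂) ≈ 2.131 rad (122.1°). The total great-circle distance is δ·R ≈ 2.131 × 3440 ≈ 7330 nmi, so the target fraction is f = 3000/7330 ≈ 0.409.
Interpolate at f ≈ 0.409 with slerp weights a = sin((1−f)δ)/sin δ ≈ 1.123, b = sin(fδ)/sin δ ≈ 0.904.
p = a·p₁ + b·p₂ ≈ (-0.913, 0.084, -0.398); φ = arcsin(p_z) ≈ -23.48°, λ = atan2(p_y, p_x) ≈ 174.75°.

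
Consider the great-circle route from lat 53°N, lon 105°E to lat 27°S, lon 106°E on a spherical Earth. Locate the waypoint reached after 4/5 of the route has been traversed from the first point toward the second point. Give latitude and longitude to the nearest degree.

≈ lat 11°S, lon 106°E

The haversine formula gives a central angle δ ≈ 1.396 rad (80.0°) between the endpoints.
Interpolate at f = 4/5 with slerp weights a = sin((1−f)δ)/sin δ ≈ 0.280, b = sin(fδ)/sin δ ≈ 0.913.
p = a·p₁ + b·p₂ ≈ (-0.268, 0.944, -0.191); φ = arcsin(p_z) ≈ -11.00°, λ = atan2(p_y, p_x) ≈ 105.83°.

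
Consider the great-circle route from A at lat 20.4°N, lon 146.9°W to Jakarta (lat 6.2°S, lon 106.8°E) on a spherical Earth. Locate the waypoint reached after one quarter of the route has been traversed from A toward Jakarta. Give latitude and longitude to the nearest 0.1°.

≈ lat 18.0°N, lon 175.3°W

Convert each endpoint to a unit vector on the sphere (x = cos φ cos λ, y = cos φ sin λ, z = sin φ).
The central angle between the endpoints is δ = arccos(p₁·p₂) ≈ 1.875 rad (107.4°).
Interpolate at f = 1/4 with slerp weights a = sin((1−f)δ)/sin δ ≈ 1.034, b = sin(fδ)/sin δ ≈ 0.473.
p = a·p₁ + b·p₂ ≈ (-0.948, -0.079, 0.309); φ = arcsin(p_z) ≈ 18.01°, λ = atan2(p_y, p_x) ≈ -175.26°.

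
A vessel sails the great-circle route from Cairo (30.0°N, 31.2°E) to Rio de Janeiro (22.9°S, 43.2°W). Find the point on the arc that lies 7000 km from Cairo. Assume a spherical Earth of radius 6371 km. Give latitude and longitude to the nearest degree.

≈ 7°S, 22°W

Write both endpoints as unit vectors p₁, p₂ with components (cos φ cos λ, cos φ sin λ, sin φ).
The central angle between the endpoints is δ = arccos(p₁·p₂) ≈ 1.551 rad (88.9°). The total great-circle distance is δ·R ≈ 1.551 × 6371 ≈ 9880 km, so the target fraction is f = 7000/9880 ≈ 0.708.
Interpolate at f ≈ 0.708 with slerp weights a = sin((1−f)δ)/sin δ ≈ 0.437, b = sin(fδ)/sin δ ≈ 0.891.
p = a·p₁ + b·p₂ ≈ (0.922, -0.366, -0.128); φ = arcsin(p_z) ≈ -7.36°, λ = atan2(p_y, p_x) ≈ -21.64°.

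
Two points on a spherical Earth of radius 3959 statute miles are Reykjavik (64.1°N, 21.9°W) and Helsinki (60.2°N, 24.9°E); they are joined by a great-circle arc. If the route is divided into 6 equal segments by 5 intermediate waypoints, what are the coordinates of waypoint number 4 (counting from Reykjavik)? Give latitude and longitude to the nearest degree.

Write both endpoints as unit vectors p₁, p₂ with components (cos φ cos λ, cos φ sin λ, sin φ).
The central angle between the endpoints is δ = arccos(p₁·p₂) ≈ 0.379 rad (21.7°).
Interpolate at f = 4/6 with slerp weights a = sin((1−f)δ)/sin δ ≈ 0.341, b = sin(fδ)/sin δ ≈ 0.676.
p = a·p₁ + b·p₂ ≈ (0.443, 0.086, 0.893); φ = arcsin(p_z) ≈ 63.20°, λ = atan2(p_y, p_x) ≈ 10.98°.

≈ 63°N, 11°E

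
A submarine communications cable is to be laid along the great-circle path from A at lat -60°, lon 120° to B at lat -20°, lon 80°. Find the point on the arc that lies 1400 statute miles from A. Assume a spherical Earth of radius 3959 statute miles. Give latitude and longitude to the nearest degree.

Write both endpoints as unit vectors p₁, p₂ with components (cos φ cos λ, cos φ sin λ, sin φ).
The central angle between the endpoints is δ = arccos(p₁·p₂) ≈ 0.855 rad (49.0°). The total great-circle distance is δ·R ≈ 0.855 × 3959 ≈ 3385 mi, so the target fraction is f = 1400/3385 ≈ 0.414.
Interpolate at f ≈ 0.414 with slerp weights a = sin((1−f)δ)/sin δ ≈ 0.637, b = sin(fδ)/sin δ ≈ 0.459.
p = a·p₁ + b·p₂ ≈ (-0.084, 0.701, -0.709); φ = arcsin(p_z) ≈ -45.12°, λ = atan2(p_y, p_x) ≈ 96.87°.

≈ lat -45°, lon 97°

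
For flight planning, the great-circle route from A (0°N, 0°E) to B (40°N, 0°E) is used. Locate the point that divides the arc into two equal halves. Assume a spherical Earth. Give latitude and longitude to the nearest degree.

The haversine formula gives a central angle δ ≈ 0.698 rad (40.0°) between the endpoints.
Interpolate at f = 1/2 with slerp weights a = sin((1−f)δ)/sin δ ≈ 0.532, b = sin(fδ)/sin δ ≈ 0.532.
p = a·p₁ + b·p₂ ≈ (0.940, 0.000, 0.342); φ = arcsin(p_z) ≈ 20.00°, λ = atan2(p_y, p_x) ≈ 0.00°.

≈ (20°N, 0°E)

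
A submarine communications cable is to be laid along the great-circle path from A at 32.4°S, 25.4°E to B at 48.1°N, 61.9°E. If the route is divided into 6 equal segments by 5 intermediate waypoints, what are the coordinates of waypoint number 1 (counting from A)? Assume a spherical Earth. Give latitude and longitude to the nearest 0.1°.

From cos δ = sin φ₁ sin φ₂ + cos φ₁ cos φ₂ cos Δλ, the central angle is δ ≈ 1.516 rad (86.9°).
Interpolate at f = 1/6 with slerp weights a = sin((1−f)δ)/sin δ ≈ 0.955, b = sin(fδ)/sin δ ≈ 0.250.
p = a·p₁ + b·p₂ ≈ (0.807, 0.493, -0.325); φ = arcsin(p_z) ≈ -18.97°, λ = atan2(p_y, p_x) ≈ 31.44°.

≈ 19.0°S, 31.4°E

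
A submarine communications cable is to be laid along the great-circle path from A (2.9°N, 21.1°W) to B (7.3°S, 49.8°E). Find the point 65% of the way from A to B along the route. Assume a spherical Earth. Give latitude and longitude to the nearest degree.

Convert each endpoint to a unit vector on the sphere (x = cos φ cos λ, y = cos φ sin λ, z = sin φ).
The central angle between the endpoints is δ = arccos(p₁·p₂) ≈ 1.247 rad (71.5°).
Interpolate at f = 0.65 with slerp weights a = sin((1−f)δ)/sin δ ≈ 0.446, b = sin(fδ)/sin δ ≈ 0.764.
p = a·p₁ + b·p₂ ≈ (0.905, 0.419, -0.075); φ = arcsin(p_z) ≈ -4.28°, λ = atan2(p_y, p_x) ≈ 24.83°.

≈ (4°S, 25°E)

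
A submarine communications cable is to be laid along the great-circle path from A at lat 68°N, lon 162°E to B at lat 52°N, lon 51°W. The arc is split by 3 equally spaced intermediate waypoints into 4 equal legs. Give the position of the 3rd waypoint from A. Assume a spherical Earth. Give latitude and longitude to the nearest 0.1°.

≈ lat 65.7°N, lon 59.4°W

Write both endpoints as unit vectors p₁, p₂ with components (cos φ cos λ, cos φ sin λ, sin φ).
The central angle between the endpoints is δ = arccos(p₁·p₂) ≈ 1.004 rad (57.5°).
Interpolate at f = 3/4 with slerp weights a = sin((1−f)δ)/sin δ ≈ 0.294, b = sin(fδ)/sin δ ≈ 0.811.
p = a·p₁ + b·p₂ ≈ (0.209, -0.354, 0.912); φ = arcsin(p_z) ≈ 65.74°, λ = atan2(p_y, p_x) ≈ -59.40°.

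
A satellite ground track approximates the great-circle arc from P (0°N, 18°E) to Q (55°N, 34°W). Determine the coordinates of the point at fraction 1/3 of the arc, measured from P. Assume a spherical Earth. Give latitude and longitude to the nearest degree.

≈ (20°N, 6°E)

Write both endpoints as unit vectors p₁, p₂ with components (cos φ cos λ, cos φ sin λ, sin φ).
The central angle between the endpoints is δ = arccos(p₁·p₂) ≈ 1.210 rad (69.3°).
Interpolate at f = 1/3 with slerp weights a = sin((1−f)δ)/sin δ ≈ 0.772, b = sin(fδ)/sin δ ≈ 0.419.
p = a·p₁ + b·p₂ ≈ (0.933, 0.104, 0.344); φ = arcsin(p_z) ≈ 20.10°, λ = atan2(p_y, p_x) ≈ 6.35°.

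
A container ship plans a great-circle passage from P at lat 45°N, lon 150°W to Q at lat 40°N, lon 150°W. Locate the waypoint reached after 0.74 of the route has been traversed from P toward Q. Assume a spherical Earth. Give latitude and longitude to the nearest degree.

From cos δ = sin φ₁ sin φ₂ + cos φ₁ cos φ₂ cos Δλ, the central angle is δ ≈ 0.087 rad (5.0°).
Interpolate at f = 0.74 with slerp weights a = sin((1−f)δ)/sin δ ≈ 0.260, b = sin(fδ)/sin δ ≈ 0.740.
p = a·p₁ + b·p₂ ≈ (-0.651, -0.376, 0.660); φ = arcsin(p_z) ≈ 41.30°, λ = atan2(p_y, p_x) ≈ -150.00°.

≈ lat 41°N, lon 150°W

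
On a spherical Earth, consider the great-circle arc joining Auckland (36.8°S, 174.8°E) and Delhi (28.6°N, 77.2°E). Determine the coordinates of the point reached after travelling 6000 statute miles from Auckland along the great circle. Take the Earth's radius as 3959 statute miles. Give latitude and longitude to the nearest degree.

Convert each endpoint to a unit vector on the sphere (x = cos φ cos λ, y = cos φ sin λ, z = sin φ).
The central angle between the endpoints is δ = arccos(p₁·p₂) ≈ 1.960 rad (112.3°). The total great-circle distance is δ·R ≈ 1.960 × 3959 ≈ 7761 mi, so the target fraction is f = 6000/7761 ≈ 0.773.
Interpolate at f ≈ 0.773 with slerp weights a = sin((1−f)δ)/sin δ ≈ 0.465, b = sin(fδ)/sin δ ≈ 1.079.
p = a·p₁ + b·p₂ ≈ (-0.161, 0.958, 0.238); φ = arcsin(p_z) ≈ 13.77°, λ = atan2(p_y, p_x) ≈ 99.54°.

≈ 14°N, 100°E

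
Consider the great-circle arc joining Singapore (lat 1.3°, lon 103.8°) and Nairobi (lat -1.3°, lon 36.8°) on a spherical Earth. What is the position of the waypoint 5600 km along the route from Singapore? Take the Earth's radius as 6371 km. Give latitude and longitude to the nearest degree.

The haversine formula gives a central angle δ ≈ 1.170 rad (67.0°) between the endpoints. The total great-circle distance is δ·R ≈ 1.170 × 6371 ≈ 7455 km, so the target fraction is f = 5600/7455 ≈ 0.751.
Interpolate at f ≈ 0.751 with slerp weights a = sin((1−f)δ)/sin δ ≈ 0.312, b = sin(fδ)/sin δ ≈ 0.836.
p = a·p₁ + b·p₂ ≈ (0.595, 0.804, -0.012); φ = arcsin(p_z) ≈ -0.68°, λ = atan2(p_y, p_x) ≈ 53.47°.

≈ lat -1°, lon 53°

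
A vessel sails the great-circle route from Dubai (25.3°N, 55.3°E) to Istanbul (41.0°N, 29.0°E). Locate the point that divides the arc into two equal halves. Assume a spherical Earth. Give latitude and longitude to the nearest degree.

Write both endpoints as unit vectors p₁, p₂ with components (cos φ cos λ, cos φ sin λ, sin φ).
The central angle between the endpoints is δ = arccos(p₁·p₂) ≈ 0.469 rad (26.9°).
Interpolate at f = 1/2 with slerp weights a = sin((1−f)δ)/sin δ ≈ 0.514, b = sin(fδ)/sin δ ≈ 0.514.
p = a·p₁ + b·p₂ ≈ (0.604, 0.570, 0.557); φ = arcsin(p_z) ≈ 33.84°, λ = atan2(p_y, p_x) ≈ 43.36°.

≈ 34°N, 43°E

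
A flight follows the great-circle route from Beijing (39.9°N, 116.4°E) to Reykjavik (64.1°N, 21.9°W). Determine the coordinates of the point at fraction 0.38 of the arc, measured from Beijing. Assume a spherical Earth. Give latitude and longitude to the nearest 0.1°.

Convert each endpoint to a unit vector on the sphere (x = cos φ cos λ, y = cos φ sin λ, z = sin φ).
The central angle between the endpoints is δ = arccos(p₁·p₂) ≈ 1.238 rad (70.9°).
Interpolate at f = 0.38 with slerp weights a = sin((1−f)δ)/sin δ ≈ 0.735, b = sin(fδ)/sin δ ≈ 0.480.
p = a·p₁ + b·p₂ ≈ (-0.056, 0.427, 0.903); φ = arcsin(p_z) ≈ 64.51°, λ = atan2(p_y, p_x) ≈ 97.51°.

≈ (64.5°N, 97.5°E)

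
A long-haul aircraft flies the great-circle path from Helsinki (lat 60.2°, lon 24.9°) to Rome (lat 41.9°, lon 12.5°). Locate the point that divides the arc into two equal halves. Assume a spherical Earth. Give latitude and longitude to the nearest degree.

Write both endpoints as unit vectors p₁, p₂ with components (cos φ cos λ, cos φ sin λ, sin φ).
The central angle between the endpoints is δ = arccos(p₁·p₂) ≈ 0.346 rad (19.8°).
Interpolate at f = 1/2 with slerp weights a = sin((1−f)δ)/sin δ ≈ 0.508, b = sin(fδ)/sin δ ≈ 0.508.
p = a·p₁ + b·p₂ ≈ (0.598, 0.188, 0.779); φ = arcsin(p_z) ≈ 51.21°, λ = atan2(p_y, p_x) ≈ 17.46°.

≈ lat 51°, lon 17°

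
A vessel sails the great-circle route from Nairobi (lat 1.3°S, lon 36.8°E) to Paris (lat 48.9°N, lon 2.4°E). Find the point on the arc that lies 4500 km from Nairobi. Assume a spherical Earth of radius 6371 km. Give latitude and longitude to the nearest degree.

≈ lat 35°N, lon 17°E

The haversine formula gives a central angle δ ≈ 1.018 rad (58.3°) between the endpoints. The total great-circle distance is δ·R ≈ 1.018 × 6371 ≈ 6485 km, so the target fraction is f = 4500/6485 ≈ 0.694.
Interpolate at f ≈ 0.694 with slerp weights a = sin((1−f)δ)/sin δ ≈ 0.360, b = sin(fδ)/sin δ ≈ 0.763.
p = a·p₁ + b·p₂ ≈ (0.789, 0.237, 0.567); φ = arcsin(p_z) ≈ 34.51°, λ = atan2(p_y, p_x) ≈ 16.69°.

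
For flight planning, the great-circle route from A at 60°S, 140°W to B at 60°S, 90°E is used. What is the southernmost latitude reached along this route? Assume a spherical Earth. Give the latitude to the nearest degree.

≈ 76°S

The great circle lies in the plane with unit normal n̂ = (p₁ × p₂)/|p₁ × p₂|.
Here n̂_z ≈ -0.237; the vertex latitude is φ_max = arccos|n̂_z| ≈ 76.3°.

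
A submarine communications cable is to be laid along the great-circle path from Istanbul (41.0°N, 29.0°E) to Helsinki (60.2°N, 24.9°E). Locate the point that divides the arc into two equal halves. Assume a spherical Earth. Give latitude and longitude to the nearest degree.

≈ 51°N, 27°E

Convert each endpoint to a unit vector on the sphere (x = cos φ cos λ, y = cos φ sin λ, z = sin φ).
The central angle between the endpoints is δ = arccos(p₁·p₂) ≈ 0.338 rad (19.4°).
Interpolate at f = 1/2 with slerp weights a = sin((1−f)δ)/sin δ ≈ 0.507, b = sin(fδ)/sin δ ≈ 0.507.
p = a·p₁ + b·p₂ ≈ (0.563, 0.292, 0.773); φ = arcsin(p_z) ≈ 50.62°, λ = atan2(p_y, p_x) ≈ 27.37°.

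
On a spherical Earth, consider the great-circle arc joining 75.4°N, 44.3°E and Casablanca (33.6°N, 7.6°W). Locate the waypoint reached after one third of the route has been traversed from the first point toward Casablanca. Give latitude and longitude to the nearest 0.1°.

From cos δ = sin φ₁ sin φ₂ + cos φ₁ cos φ₂ cos Δλ, the central angle is δ ≈ 0.843 rad (48.3°).
Interpolate at f = 1/3 with slerp weights a = sin((1−f)δ)/sin δ ≈ 0.714, b = sin(fδ)/sin δ ≈ 0.371.
p = a·p₁ + b·p₂ ≈ (0.435, 0.085, 0.896); φ = arcsin(p_z) ≈ 63.67°, λ = atan2(p_y, p_x) ≈ 11.01°.

≈ 63.7°N, 11.0°E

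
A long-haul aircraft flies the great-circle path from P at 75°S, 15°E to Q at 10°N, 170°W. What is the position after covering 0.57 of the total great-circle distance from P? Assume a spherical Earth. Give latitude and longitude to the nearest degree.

≈ 39°S, 171°W

The haversine formula gives a central angle δ ≈ 2.006 rad (114.9°) between the endpoints.
Interpolate at f = 0.57 with slerp weights a = sin((1−f)δ)/sin δ ≈ 0.838, b = sin(fδ)/sin δ ≈ 1.004.
p = a·p₁ + b·p₂ ≈ (-0.764, -0.116, -0.635); φ = arcsin(p_z) ≈ -39.41°, λ = atan2(p_y, p_x) ≈ -171.40°.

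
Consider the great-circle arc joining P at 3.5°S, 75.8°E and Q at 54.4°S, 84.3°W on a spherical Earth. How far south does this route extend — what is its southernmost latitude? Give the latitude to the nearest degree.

≈ 77°S

The great circle lies in the plane with unit normal n̂ = (p₁ × p₂)/|p₁ × p₂|.
Here n̂_z ≈ -0.228; the vertex latitude is φ_max = arccos|n̂_z| ≈ 76.8°.
Check via Clairaut: cos φ_max = |cos φ₁| · sin C = cos(3.5°)·sin(166.8°) ≈ 0.228, again giving ≈ 76.8°.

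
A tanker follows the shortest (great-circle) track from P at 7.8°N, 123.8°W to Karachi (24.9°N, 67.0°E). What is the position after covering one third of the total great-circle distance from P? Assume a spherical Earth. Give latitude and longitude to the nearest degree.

Convert each endpoint to a unit vector on the sphere (x = cos φ cos λ, y = cos φ sin λ, z = sin φ).
The central angle between the endpoints is δ = arccos(p₁·p₂) ≈ 2.542 rad (145.6°).
Interpolate at f = 1/3 with slerp weights a = sin((1−f)δ)/sin δ ≈ 1.759, b = sin(fδ)/sin δ ≈ 1.328.
p = a·p₁ + b·p₂ ≈ (-0.498, -0.339, 0.798); φ = arcsin(p_z) ≈ 52.93°, λ = atan2(p_y, p_x) ≈ -145.80°.

≈ 53°N, 146°W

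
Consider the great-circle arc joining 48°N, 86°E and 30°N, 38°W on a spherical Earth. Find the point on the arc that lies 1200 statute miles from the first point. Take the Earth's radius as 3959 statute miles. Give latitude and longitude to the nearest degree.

From cos δ = sin φ₁ sin φ₂ + cos φ₁ cos φ₂ cos Δλ, the central angle is δ ≈ 1.523 rad (87.3°). The total great-circle distance is δ·R ≈ 1.523 × 3959 ≈ 6031 mi, so the target fraction is f = 1200/6031 ≈ 0.199.
Interpolate at f ≈ 0.199 with slerp weights a = sin((1−f)δ)/sin δ ≈ 0.940, b = sin(fδ)/sin δ ≈ 0.299.
p = a·p₁ + b·p₂ ≈ (0.248, 0.468, 0.848); φ = arcsin(p_z) ≈ 58.01°, λ = atan2(p_y, p_x) ≈ 62.11°.

≈ 58°N, 62°E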